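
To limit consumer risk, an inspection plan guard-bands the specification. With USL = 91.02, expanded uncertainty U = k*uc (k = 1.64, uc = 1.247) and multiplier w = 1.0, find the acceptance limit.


U = k * uc = 1.64 * 1.247 = 2.04508
guard band g = w * U = 1.0 * 2.04508 = 2.04508
AL = USL - g = 91.02 - 2.04508
AL = 88.9749

88.9749


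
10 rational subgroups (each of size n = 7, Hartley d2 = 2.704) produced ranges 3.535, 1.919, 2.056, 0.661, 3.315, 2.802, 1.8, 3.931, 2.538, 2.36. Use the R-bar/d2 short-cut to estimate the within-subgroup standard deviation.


R_bar = (3.535 + 1.919 + 2.056 + 0.661 + 3.315 + 2.802 + 1.8 + 3.931 + 2.538 + 2.36) / 10
R_bar = 24.917 / 10 = 2.4917
sigma_hat = R_bar / d2 = 2.4917 / 2.704 = 0.9215

0.9215


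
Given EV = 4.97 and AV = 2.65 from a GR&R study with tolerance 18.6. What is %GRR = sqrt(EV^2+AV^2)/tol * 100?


GRR = sqrt(EV^2 + AV^2) = sqrt(4.97^2 + 2.65^2) = 5.632353
%GRR = GRR / tol * 100 = 5.632353 / 18.6 * 100
%GRR = 30.2815

30.2815


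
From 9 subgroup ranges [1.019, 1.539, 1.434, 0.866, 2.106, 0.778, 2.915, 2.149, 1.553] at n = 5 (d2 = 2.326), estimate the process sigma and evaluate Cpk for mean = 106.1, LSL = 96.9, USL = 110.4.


R_bar = (1.019 + 1.539 + 1.434 + 0.866 + 2.106 + 0.778 + 2.915 + 2.149 + 1.553) / 9 = 1.5954444
sigma = R_bar / d2 = 1.5954444 / 2.326 = 0.68591763
Cp = (USL - LSL)/(6*sigma) = (110.4 - 96.9)/(6*0.68591763) = 3.2803
Cpu = (110.4 - 106.1)/(3*0.68591763) = 2.0897
Cpl = (106.1 - 96.9)/(3*0.68591763) = 4.4709
Cpk = min(Cpu, Cpl) = 2.0897

2.0897


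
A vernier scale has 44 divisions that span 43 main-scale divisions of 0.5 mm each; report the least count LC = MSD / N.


LC = MSD / n_div
= 0.5 / 44
= 0.0114

0.0114


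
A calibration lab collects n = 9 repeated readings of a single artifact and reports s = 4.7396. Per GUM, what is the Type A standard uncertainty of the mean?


u_A = s / sqrt(n)
u_A = 4.7396 / sqrt(9)
u_A = 4.7396 / 3
u_A = 1.5799

1.5799


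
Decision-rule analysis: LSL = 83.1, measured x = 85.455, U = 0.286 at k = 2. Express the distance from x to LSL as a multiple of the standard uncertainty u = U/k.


u = U / k = 0.286 / 2 = 0.143
margin = |LSL - x| = |83.1 - 85.455| = 2.355
z = margin / u = 2.355 / 0.143
z = 16.4685

16.4685


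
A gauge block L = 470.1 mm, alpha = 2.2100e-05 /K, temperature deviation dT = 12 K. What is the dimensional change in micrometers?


dL = L * alpha * dT
= 470.1 * 2.2100e-05 * 12
= 0.1246705 mm
dL_um = 0.1246705 * 1000 = 124.6705 um

124.6705


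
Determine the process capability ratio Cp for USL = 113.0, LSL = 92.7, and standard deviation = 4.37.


Cp = (USL - LSL) / (6 * sigma)
= (113.0 - 92.7) / (6 * 4.37)
= 20.3000 / 26.2200
= 0.7742

0.7742


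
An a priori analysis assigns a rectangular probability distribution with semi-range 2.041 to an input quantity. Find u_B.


u_B = half_width / sqrt(3)
u_B = 2.041 / 1.7320508
u_B = 1.1784

1.1784


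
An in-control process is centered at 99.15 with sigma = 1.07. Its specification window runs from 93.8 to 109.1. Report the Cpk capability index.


Cpu = (USL - mean) / (3*sigma) = (109.1 - 99.15) / (3*1.07) = 3.0997
Cpl = (mean - LSL) / (3*sigma) = (99.15 - 93.8) / (3*1.07) = 1.6667
Cpk = min(Cpu, Cpl) = 1.6667

1.6667


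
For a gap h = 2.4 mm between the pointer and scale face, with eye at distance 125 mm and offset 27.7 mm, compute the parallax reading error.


error = h * offset / d
= 2.4 * 27.7 / 125
= 0.5318

0.5318


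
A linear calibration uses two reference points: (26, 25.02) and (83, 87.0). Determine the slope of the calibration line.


slope = (y2 - y1) / (x2 - x1)
= (87.0 - 25.02) / (83 - 26)
= 61.9800 / 57
= 1.0874

1.0874


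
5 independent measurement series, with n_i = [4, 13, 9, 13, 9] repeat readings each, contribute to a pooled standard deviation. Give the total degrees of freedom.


nu = sum_i (n_i - 1)
nu = ((4 - 1) + (13 - 1) + (9 - 1) + (13 - 1) + (9 - 1))
nu = 3 + 12 + 8 + 12 + 8
nu = 43

43


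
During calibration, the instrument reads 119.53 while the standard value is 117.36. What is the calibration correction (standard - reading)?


Correction = standard - reading
= 117.36 - 119.53
= -2.1700

-2.1700


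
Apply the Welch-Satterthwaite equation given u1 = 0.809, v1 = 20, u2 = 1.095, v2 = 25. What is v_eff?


uc = sqrt(u1^2 + u2^2) = sqrt(0.809^2 + 1.095^2) = 1.3614353
v_eff = uc^4 / (u1^4/v1 + u2^4/v2)
= 1.3614353^4 / (0.809^4/20 + 1.095^4/25)
= 3.4354848 / 0.078923707
v_eff = 43.5292

43.5292


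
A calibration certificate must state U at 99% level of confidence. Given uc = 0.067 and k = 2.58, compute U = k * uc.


U = k * uc
U = 2.58 * 0.067
U = 0.1729

0.1729


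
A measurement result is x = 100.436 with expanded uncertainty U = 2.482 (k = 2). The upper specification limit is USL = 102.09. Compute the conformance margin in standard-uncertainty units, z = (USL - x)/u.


u = U / k = 2.482 / 2 = 1.241
margin = |USL - x| = |102.09 - 100.436| = 1.654
z = margin / u = 1.654 / 1.241
z = 1.3328

1.3328


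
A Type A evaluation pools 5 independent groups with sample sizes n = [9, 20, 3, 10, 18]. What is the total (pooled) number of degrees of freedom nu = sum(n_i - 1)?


nu = sum_i (n_i - 1)
nu = ((9 - 1) + (20 - 1) + (3 - 1) + (10 - 1) + (18 - 1))
nu = 8 + 19 + 2 + 9 + 17
nu = 55

55


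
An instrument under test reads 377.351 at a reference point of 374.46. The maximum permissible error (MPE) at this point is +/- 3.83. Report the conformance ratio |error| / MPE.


e = indication - reference = 377.351 - 374.46 = 2.8910
|e| = 2.8910
ratio = |e| / MPE = 2.8910 / 3.83
ratio = 0.7548

0.7548


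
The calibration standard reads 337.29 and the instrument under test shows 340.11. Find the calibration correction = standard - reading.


Correction = standard - reading
= 337.29 - 340.11
= -2.8200

-2.8200


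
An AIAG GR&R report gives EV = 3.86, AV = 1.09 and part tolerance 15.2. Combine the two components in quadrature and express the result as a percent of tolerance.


GRR = sqrt(EV^2 + AV^2) = sqrt(3.86^2 + 1.09^2) = 4.0109475
%GRR = GRR / tol * 100 = 4.0109475 / 15.2 * 100
%GRR = 26.3878

26.3878


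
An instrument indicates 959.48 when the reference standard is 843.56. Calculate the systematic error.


Systematic error = measured - true
= 959.48 - 843.56
= 115.9200

115.9200


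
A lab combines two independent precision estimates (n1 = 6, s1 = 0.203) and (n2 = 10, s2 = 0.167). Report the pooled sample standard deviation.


s_p = sqrt(((n1-1)*s1^2 + (n2-1)*s2^2) / (n1+n2-2))
numerator = (6-1)*0.203^2 + (10-1)*0.167^2 = 0.206045 + 0.251001 = 0.457046
denominator = 6 + 10 - 2 = 14
s_p^2 = 0.457046 / 14 = 0.032646143
s_p = sqrt(0.032646143) = 0.1807

0.1807


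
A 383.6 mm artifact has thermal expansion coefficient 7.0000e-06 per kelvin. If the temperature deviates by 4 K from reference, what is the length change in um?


dL = L * alpha * dT
= 383.6 * 7.0000e-06 * 4
= 0.0107408 mm
dL_um = 0.0107408 * 1000 = 10.7408 um

10.7408


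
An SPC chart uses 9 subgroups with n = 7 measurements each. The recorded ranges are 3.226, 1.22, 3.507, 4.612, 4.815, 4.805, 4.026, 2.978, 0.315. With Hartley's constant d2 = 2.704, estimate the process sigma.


R_bar = (3.226 + 1.22 + 3.507 + 4.612 + 4.815 + 4.805 + 4.026 + 2.978 + 0.315) / 9
R_bar = 29.504 / 9 = 3.2782222
sigma_hat = R_bar / d2 = 3.2782222 / 2.704 = 1.2124

1.2124


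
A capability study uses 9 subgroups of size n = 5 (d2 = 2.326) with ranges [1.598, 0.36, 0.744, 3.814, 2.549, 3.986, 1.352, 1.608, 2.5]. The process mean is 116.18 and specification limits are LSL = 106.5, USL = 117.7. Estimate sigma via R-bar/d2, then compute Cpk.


R_bar = (1.598 + 0.36 + 0.744 + 3.814 + 2.549 + 3.986 + 1.352 + 1.608 + 2.5) / 9 = 2.0567778
sigma = R_bar / d2 = 2.0567778 / 2.326 = 0.88425529
Cp = (USL - LSL)/(6*sigma) = (117.7 - 106.5)/(6*0.88425529) = 2.1110
Cpu = (117.7 - 116.18)/(3*0.88425529) = 0.5730
Cpl = (116.18 - 106.5)/(3*0.88425529) = 3.6490
Cpk = min(Cpu, Cpl) = 0.5730

0.5730


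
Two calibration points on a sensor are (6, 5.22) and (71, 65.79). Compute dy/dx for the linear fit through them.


slope = (y2 - y1) / (x2 - x1)
= (65.79 - 5.22) / (71 - 6)
= 60.5700 / 65
= 0.9318

0.9318


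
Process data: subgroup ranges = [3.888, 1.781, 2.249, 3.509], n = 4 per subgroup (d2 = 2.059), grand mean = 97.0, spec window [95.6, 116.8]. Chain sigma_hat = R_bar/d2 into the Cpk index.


R_bar = (3.888 + 1.781 + 2.249 + 3.509) / 4 = 2.85675
sigma = R_bar / d2 = 2.85675 / 2.059 = 1.3874454
Cp = (USL - LSL)/(6*sigma) = (116.8 - 95.6)/(6*1.3874454) = 2.5466
Cpu = (116.8 - 97.0)/(3*1.3874454) = 4.7569
Cpl = (97.0 - 95.6)/(3*1.3874454) = 0.3363
Cpk = min(Cpu, Cpl) = 0.3363

0.3363


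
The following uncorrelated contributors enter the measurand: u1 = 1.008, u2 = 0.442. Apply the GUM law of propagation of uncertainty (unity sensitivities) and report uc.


uc = sqrt(1.008^2 + 0.442^2)
uc = sqrt(1.211428)
uc = 1.1006

1.1006


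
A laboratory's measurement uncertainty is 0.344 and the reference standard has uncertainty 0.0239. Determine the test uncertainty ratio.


TUR = u_lab / u_ref
= 0.344 / 0.0239
= 14.3933

14.3933


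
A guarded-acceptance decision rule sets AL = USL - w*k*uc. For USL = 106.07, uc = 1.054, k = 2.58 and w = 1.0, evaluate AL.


U = k * uc = 2.58 * 1.054 = 2.71932
guard band g = w * U = 1.0 * 2.71932 = 2.71932
AL = USL - g = 106.07 - 2.71932
AL = 103.3507

103.3507


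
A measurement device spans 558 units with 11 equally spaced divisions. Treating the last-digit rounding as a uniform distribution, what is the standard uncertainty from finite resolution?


resolution = range / divisions
resolution = 558 / 11 = 50.727273
u_res = resolution / (2*sqrt(3))
u_res = 50.727273 / 3.4641016
u_res = 14.6437

14.6437


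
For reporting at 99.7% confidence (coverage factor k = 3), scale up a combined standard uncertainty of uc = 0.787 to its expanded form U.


U = k * uc
U = 3 * 0.787
U = 2.3610

2.3610


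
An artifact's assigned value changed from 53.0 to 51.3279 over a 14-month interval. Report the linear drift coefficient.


rate = (v2 - v1) / months
= (51.3279 - 53.0) / 14
= -1.6721 / 14
= -0.1194

-0.1194


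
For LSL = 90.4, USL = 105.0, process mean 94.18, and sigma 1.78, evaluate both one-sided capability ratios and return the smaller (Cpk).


Cpu = (USL - mean) / (3*sigma) = (105.0 - 94.18) / (3*1.78) = 2.0262
Cpl = (mean - LSL) / (3*sigma) = (94.18 - 90.4) / (3*1.78) = 0.7079
Cpk = min(Cpu, Cpl) = 0.7079

0.7079


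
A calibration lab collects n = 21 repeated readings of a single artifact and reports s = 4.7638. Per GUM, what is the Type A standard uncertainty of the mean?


u_A = s / sqrt(n)
u_A = 4.7638 / sqrt(21)
u_A = 4.7638 / 4.5825757
u_A = 1.0395

1.0395


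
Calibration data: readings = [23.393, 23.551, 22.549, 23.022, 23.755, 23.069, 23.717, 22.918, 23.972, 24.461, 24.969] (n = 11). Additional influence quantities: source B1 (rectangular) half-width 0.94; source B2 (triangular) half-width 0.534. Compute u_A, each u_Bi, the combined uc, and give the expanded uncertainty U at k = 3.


mean = (23.393 + 23.551 + 22.549 + 23.022 + 23.755 + 23.069 + 23.717 + 22.918 + 23.972 + 24.461 + 24.969) / 11 = 23.57963636
s = sqrt(sum((x - mean)^2)/(n-1)) = 0.70838115
u_A = s / sqrt(n) = 0.70838115 / sqrt(11) = 0.21358495
u_B1 = 0.94 / sqrt(3) = 0.54270925
u_B2 = 0.534 / sqrt(6) = 0.21800459
uc = sqrt(0.21358495^2 + 0.54270925^2 + 0.21800459^2) = 0.62263783
U = k * uc = 3 * 0.62263783
U = 1.8679

1.8679


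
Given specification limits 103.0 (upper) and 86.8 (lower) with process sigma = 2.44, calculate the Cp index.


Cp = (USL - LSL) / (6 * sigma)
= (103.0 - 86.8) / (6 * 2.44)
= 16.2000 / 14.6400
= 1.1066

1.1066


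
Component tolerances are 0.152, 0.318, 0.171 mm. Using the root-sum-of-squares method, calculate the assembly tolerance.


RSS = sqrt(0.152^2 + 0.318^2 + 0.171^2)
= sqrt(0.153469)
= 0.3918

0.3918


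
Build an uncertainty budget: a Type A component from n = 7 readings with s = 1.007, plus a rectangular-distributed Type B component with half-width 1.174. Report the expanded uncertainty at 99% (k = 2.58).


u_A = s / sqrt(n) = 1.007 / sqrt(7) = 0.38061022
u_B = half_width / sqrt(3) = 1.174 / sqrt(3) = 0.67780922
uc = sqrt(u_A^2 + u_B^2) = sqrt(0.38061022^2 + 0.67780922^2) = 0.77736058
U = k * uc = 2.58 * 0.77736058
U = 2.0056

2.0056


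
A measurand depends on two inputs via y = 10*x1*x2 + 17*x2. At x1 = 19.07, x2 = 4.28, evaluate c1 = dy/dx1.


y = 10*x1*x2 + 17*x2
dy/dx1 = 10*x2
Evaluate at x2 = 4.28: c1 = 10 * 4.28
c1 = 42.8000

42.8000


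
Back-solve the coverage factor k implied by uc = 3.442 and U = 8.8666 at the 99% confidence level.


k = U / uc
k = 8.8666 / 3.442
k = 2.576

2.576


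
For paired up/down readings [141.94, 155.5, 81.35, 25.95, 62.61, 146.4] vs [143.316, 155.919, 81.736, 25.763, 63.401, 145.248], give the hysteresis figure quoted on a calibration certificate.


|141.94 - 143.316| = 1.3760
|155.5 - 155.919| = 0.4190
|81.35 - 81.736| = 0.3860
|25.95 - 25.763| = 0.1870
|62.61 - 63.401| = 0.7910
|146.4 - 145.248| = 1.1520
hysteresis = max(diffs) = 1.3760

1.3760


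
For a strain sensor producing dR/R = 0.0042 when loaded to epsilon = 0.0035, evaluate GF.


GF = (dR/R) / epsilon
= 0.0042 / 0.0035
= 1.2000

1.2000


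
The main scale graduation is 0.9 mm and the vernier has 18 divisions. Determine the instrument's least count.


LC = MSD / n_div
= 0.9 / 18
= 0.0500

0.0500


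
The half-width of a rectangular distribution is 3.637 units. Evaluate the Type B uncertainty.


u_B = half_width / sqrt(3)
u_B = 3.637 / 1.7320508
u_B = 2.0998

2.0998


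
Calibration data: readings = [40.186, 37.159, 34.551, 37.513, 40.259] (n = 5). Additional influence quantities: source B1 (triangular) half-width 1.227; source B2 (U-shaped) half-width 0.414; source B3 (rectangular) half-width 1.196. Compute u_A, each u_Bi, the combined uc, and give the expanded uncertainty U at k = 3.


mean = (40.186 + 37.159 + 34.551 + 37.513 + 40.259) / 5 = 37.9336
s = sqrt(sum((x - mean)^2)/(n-1)) = 2.3822092
u_A = s / sqrt(n) = 2.3822092 / sqrt(5) = 1.0653563
u_B1 = 1.227 / sqrt(6) = 0.50092065
u_B2 = 0.414 / sqrt(2) = 0.29274221
u_B3 = 1.196 / sqrt(3) = 0.69051092
uc = sqrt(1.0653563^2 + 0.50092065^2 + 0.29274221^2 + 0.69051092^2) = 1.3958542
U = k * uc = 3 * 1.3958542
U = 4.1876

4.1876


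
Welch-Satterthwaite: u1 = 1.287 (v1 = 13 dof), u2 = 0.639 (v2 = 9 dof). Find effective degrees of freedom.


uc = sqrt(u1^2 + u2^2) = sqrt(1.287^2 + 0.639^2) = 1.4369029
v_eff = uc^4 / (u1^4/v1 + u2^4/v2)
= 1.4369029^4 / (1.287^4/13 + 0.639^4/9)
= 4.2629446 / 0.22956806
v_eff = 18.5694

18.5694


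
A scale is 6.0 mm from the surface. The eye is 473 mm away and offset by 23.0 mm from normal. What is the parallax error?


error = h * offset / d
= 6.0 * 23.0 / 473
= 0.2918

0.2918


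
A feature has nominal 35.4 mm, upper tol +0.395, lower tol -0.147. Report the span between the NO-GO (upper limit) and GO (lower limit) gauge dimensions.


GO = nominal - lower_tol (smallest hole = maximum material condition)
GO = 35.4 - 0.147 = 35.253
NO-GO = nominal + upper_tol (largest hole = least material condition)
NO-GO = 35.4 + 0.395 = 35.795
spread = NO-GO - GO = 35.795 - 35.253 = 0.5420

0.5420


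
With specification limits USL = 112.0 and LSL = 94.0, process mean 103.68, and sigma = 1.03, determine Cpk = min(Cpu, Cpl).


Cpu = (USL - mean) / (3*sigma) = (112.0 - 103.68) / (3*1.03) = 2.6926
Cpl = (mean - LSL) / (3*sigma) = (103.68 - 94.0) / (3*1.03) = 3.1327
Cpk = min(Cpu, Cpl) = 2.6926

2.6926


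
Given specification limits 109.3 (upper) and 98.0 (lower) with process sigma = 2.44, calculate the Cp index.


Cp = (USL - LSL) / (6 * sigma)
= (109.3 - 98.0) / (6 * 2.44)
= 11.3000 / 14.6400
= 0.7719

0.7719


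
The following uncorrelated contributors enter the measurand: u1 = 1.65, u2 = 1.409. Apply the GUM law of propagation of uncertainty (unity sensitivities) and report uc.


uc = sqrt(1.65^2 + 1.409^2)
uc = sqrt(4.707781)
uc = 2.1697

2.1697


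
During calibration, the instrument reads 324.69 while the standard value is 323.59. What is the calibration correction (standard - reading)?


Correction = standard - reading
= 323.59 - 324.69
= -1.1000

-1.1000


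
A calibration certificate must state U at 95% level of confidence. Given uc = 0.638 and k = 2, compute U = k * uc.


U = k * uc
U = 2 * 0.638
U = 1.2760

1.2760


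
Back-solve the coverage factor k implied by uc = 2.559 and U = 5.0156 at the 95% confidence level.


k = U / uc
k = 5.0156 / 2.559
k = 1.96

1.96


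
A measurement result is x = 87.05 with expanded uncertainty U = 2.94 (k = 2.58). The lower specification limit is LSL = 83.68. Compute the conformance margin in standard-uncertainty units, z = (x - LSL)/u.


u = U / k = 2.94 / 2.58 = 1.1395349
margin = |LSL - x| = |83.68 - 87.05| = 3.37
z = margin / u = 3.37 / 1.1395349
z = 2.9573

2.9573


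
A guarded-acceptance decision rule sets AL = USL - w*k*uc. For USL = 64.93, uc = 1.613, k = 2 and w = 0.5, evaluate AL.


U = k * uc = 2 * 1.613 = 3.226
guard band g = w * U = 0.5 * 3.226 = 1.613
AL = USL - g = 64.93 - 1.613
AL = 63.3170

63.3170


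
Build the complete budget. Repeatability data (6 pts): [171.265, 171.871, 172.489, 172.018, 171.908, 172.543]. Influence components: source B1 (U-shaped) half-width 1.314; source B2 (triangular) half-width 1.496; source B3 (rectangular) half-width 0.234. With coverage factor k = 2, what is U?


mean = (171.265 + 171.871 + 172.489 + 172.018 + 171.908 + 172.543) / 6 = 172.0156667
s = sqrt(sum((x - mean)^2)/(n-1)) = 0.46864727
u_A = s / sqrt(n) = 0.46864727 / sqrt(6) = 0.19132445
u_B1 = 1.314 / sqrt(2) = 0.92913831
u_B2 = 1.496 / sqrt(6) = 0.61073944
u_B3 = 0.234 / sqrt(3) = 0.13509996
uc = sqrt(0.19132445^2 + 0.92913831^2 + 0.61073944^2 + 0.13509996^2) = 1.1362912
U = k * uc = 2 * 1.1362912
U = 2.2726

2.2726


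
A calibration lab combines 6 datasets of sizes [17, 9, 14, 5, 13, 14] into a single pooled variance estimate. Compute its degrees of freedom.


nu = sum_i (n_i - 1)
nu = ((17 - 1) + (9 - 1) + (14 - 1) + (5 - 1) + (13 - 1) + (14 - 1))
nu = 16 + 8 + 13 + 4 + 12 + 13
nu = 66

66


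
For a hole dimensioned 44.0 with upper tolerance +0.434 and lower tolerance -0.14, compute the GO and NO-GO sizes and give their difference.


GO = nominal - lower_tol (smallest hole = maximum material condition)
GO = 44.0 - 0.14 = 43.86
NO-GO = nominal + upper_tol (largest hole = least material condition)
NO-GO = 44.0 + 0.434 = 44.434
spread = NO-GO - GO = 44.434 - 43.86 = 0.5740

0.5740


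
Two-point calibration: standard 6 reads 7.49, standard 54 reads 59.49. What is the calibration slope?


slope = (y2 - y1) / (x2 - x1)
= (59.49 - 7.49) / (54 - 6)
= 52.0000 / 48
= 1.0833

1.0833


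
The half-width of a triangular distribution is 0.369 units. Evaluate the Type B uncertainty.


u_B = half_width / sqrt(6)
u_B = 0.369 / 2.4494897
u_B = 0.1506

0.1506


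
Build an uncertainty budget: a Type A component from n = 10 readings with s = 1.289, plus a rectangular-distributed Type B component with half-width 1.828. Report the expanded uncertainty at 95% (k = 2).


u_A = s / sqrt(n) = 1.289 / sqrt(10) = 0.40761759
u_B = half_width / sqrt(3) = 1.828 / sqrt(3) = 1.0553963
uc = sqrt(u_A^2 + u_B^2) = sqrt(0.40761759^2 + 1.0553963^2) = 1.1313768
U = k * uc = 2 * 1.1313768
U = 2.2628

2.2628


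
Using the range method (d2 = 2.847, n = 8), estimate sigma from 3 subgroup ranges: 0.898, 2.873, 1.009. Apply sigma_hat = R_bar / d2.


R_bar = (0.898 + 2.873 + 1.009) / 3
R_bar = 4.78 / 3 = 1.5933333
sigma_hat = R_bar / d2 = 1.5933333 / 2.847 = 0.5597

0.5597


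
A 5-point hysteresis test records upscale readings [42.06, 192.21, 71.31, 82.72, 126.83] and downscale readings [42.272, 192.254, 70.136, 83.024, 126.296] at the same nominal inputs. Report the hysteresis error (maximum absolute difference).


|42.06 - 42.272| = 0.2120
|192.21 - 192.254| = 0.0440
|71.31 - 70.136| = 1.1740
|82.72 - 83.024| = 0.3040
|126.83 - 126.296| = 0.5340
hysteresis = max(diffs) = 1.1740

1.1740


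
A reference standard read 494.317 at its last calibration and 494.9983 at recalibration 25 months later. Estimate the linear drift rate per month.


rate = (v2 - v1) / months
= (494.9983 - 494.317) / 25
= 0.6813 / 25
= 0.0273

0.0273


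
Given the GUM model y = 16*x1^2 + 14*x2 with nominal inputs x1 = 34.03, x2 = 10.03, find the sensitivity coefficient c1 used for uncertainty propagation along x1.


y = 16*x1^2 + 14*x2
dy/dx1 = 2*16*x1
Evaluate at x1 = 34.03: c1 = 32 * 34.03
c1 = 1088.9600

1088.9600


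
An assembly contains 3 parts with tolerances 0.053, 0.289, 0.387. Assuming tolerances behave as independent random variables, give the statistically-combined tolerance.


RSS = sqrt(0.053^2 + 0.289^2 + 0.387^2)
= sqrt(0.236099)
= 0.4859

0.4859


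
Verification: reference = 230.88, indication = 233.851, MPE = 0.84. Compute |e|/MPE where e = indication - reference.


e = indication - reference = 233.851 - 230.88 = 2.9710
|e| = 2.9710
ratio = |e| / MPE = 2.9710 / 0.84
ratio = 3.5369

3.5369


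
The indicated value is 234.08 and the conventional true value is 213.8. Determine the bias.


Systematic error = measured - true
= 234.08 - 213.8
= 20.2800

20.2800


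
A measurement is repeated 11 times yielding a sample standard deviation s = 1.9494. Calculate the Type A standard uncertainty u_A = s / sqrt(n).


u_A = s / sqrt(n)
u_A = 1.9494 / sqrt(11)
u_A = 1.9494 / 3.3166248
u_A = 0.5878

0.5878


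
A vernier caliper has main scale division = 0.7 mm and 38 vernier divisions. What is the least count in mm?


LC = MSD / n_div
= 0.7 / 38
= 0.0184

0.0184


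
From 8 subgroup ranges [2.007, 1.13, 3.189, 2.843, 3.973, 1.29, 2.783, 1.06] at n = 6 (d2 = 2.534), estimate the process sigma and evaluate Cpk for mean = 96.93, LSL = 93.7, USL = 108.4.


R_bar = (2.007 + 1.13 + 3.189 + 2.843 + 3.973 + 1.29 + 2.783 + 1.06) / 8 = 2.284375
sigma = R_bar / d2 = 2.284375 / 2.534 = 0.90148974
Cp = (USL - LSL)/(6*sigma) = (108.4 - 93.7)/(6*0.90148974) = 2.7177
Cpu = (108.4 - 96.93)/(3*0.90148974) = 4.2411
Cpl = (96.93 - 93.7)/(3*0.90148974) = 1.1943
Cpk = min(Cpu, Cpl) = 1.1943

1.1943


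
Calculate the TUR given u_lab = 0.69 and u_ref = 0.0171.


TUR = u_lab / u_ref
= 0.69 / 0.0171
= 40.3509

40.3509


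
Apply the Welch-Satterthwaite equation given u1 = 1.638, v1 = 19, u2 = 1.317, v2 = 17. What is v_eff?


uc = sqrt(u1^2 + u2^2) = sqrt(1.638^2 + 1.317^2) = 2.1017928
v_eff = uc^4 / (u1^4/v1 + u2^4/v2)
= 2.1017928^4 / (1.638^4/19 + 1.317^4/17)
= 19.514598 / 0.55584804
v_eff = 35.1078

35.1078


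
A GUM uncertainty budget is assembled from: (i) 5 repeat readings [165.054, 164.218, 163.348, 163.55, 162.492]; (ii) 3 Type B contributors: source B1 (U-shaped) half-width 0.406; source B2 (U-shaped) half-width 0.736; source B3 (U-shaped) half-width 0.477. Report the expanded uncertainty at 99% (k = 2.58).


mean = (165.054 + 164.218 + 163.348 + 163.55 + 162.492) / 5 = 163.7324
s = sqrt(sum((x - mean)^2)/(n-1)) = 0.9620368
u_A = s / sqrt(n) = 0.9620368 / sqrt(5) = 0.43023594
u_B1 = 0.406 / sqrt(2) = 0.28708535
u_B2 = 0.736 / sqrt(2) = 0.52043059
u_B3 = 0.477 / sqrt(2) = 0.33728993
uc = sqrt(0.43023594^2 + 0.28708535^2 + 0.52043059^2 + 0.33728993^2) = 0.80754781
U = k * uc = 2.58 * 0.80754781
U = 2.0835

2.0835


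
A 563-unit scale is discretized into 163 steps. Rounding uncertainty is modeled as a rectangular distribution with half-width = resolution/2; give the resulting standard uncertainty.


resolution = range / divisions
resolution = 563 / 163 = 3.4539877
u_res = resolution / (2*sqrt(3))
u_res = 3.4539877 / 3.4641016
u_res = 0.9971

0.9971


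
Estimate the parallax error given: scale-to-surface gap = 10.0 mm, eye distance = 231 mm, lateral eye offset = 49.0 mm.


error = h * offset / d
= 10.0 * 49.0 / 231
= 2.1212

2.1212


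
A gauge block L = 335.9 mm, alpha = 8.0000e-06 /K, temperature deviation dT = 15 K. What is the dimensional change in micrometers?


dL = L * alpha * dT
= 335.9 * 8.0000e-06 * 15
= 0.0403080 mm
dL_um = 0.0403080 * 1000 = 40.3080 um

40.3080


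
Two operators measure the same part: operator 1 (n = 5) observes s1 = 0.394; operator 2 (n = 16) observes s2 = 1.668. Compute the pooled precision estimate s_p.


s_p = sqrt(((n1-1)*s1^2 + (n2-1)*s2^2) / (n1+n2-2))
numerator = (5-1)*0.394^2 + (16-1)*1.668^2 = 0.620944 + 41.73336 = 42.354304
denominator = 5 + 16 - 2 = 19
s_p^2 = 42.354304 / 19 = 2.2291739
s_p = sqrt(2.2291739) = 1.4930

1.4930


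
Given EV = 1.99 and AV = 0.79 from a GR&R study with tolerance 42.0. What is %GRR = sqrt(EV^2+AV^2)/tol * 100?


GRR = sqrt(EV^2 + AV^2) = sqrt(1.99^2 + 0.79^2) = 2.1410745
%GRR = GRR / tol * 100 = 2.1410745 / 42.0 * 100
%GRR = 5.0978

5.0978


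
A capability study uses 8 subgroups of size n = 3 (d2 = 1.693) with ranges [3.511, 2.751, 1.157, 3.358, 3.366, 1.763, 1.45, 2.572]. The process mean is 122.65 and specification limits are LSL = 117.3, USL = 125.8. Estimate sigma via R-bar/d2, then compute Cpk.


R_bar = (3.511 + 2.751 + 1.157 + 3.358 + 3.366 + 1.763 + 1.45 + 2.572) / 8 = 2.491
sigma = R_bar / d2 = 2.491 / 1.693 = 1.4713526
Cp = (USL - LSL)/(6*sigma) = (125.8 - 117.3)/(6*1.4713526) = 0.9628
Cpu = (125.8 - 122.65)/(3*1.4713526) = 0.7136
Cpl = (122.65 - 117.3)/(3*1.4713526) = 1.2120
Cpk = min(Cpu, Cpl) = 0.7136

0.7136


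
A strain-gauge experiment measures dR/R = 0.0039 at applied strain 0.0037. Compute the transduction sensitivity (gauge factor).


GF = (dR/R) / epsilon
= 0.0039 / 0.0037
= 1.0541

1.0541


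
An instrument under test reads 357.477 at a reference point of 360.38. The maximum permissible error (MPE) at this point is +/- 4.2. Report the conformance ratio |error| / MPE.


e = indication - reference = 357.477 - 360.38 = -2.9030
|e| = 2.9030
ratio = |e| / MPE = 2.9030 / 4.2
ratio = 0.6912

0.6912


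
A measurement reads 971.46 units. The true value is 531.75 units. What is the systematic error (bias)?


Systematic error = measured - true
= 971.46 - 531.75
= 439.7100

439.7100


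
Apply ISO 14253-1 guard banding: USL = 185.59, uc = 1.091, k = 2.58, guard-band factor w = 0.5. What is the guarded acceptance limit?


U = k * uc = 2.58 * 1.091 = 2.81478
guard band g = w * U = 0.5 * 2.81478 = 1.40739
AL = USL - g = 185.59 - 1.40739
AL = 184.1826

184.1826


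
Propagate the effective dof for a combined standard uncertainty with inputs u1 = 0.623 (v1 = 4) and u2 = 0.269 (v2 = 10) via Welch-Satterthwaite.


uc = sqrt(u1^2 + u2^2) = sqrt(0.623^2 + 0.269^2) = 0.67859413
v_eff = uc^4 / (u1^4/v1 + u2^4/v2)
= 0.67859413^4 / (0.623^4/4 + 0.269^4/10)
= 0.21205103 / 0.038184642
v_eff = 5.5533

5.5533


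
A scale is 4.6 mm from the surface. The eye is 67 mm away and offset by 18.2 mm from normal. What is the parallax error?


error = h * offset / d
= 4.6 * 18.2 / 67
= 1.2496

1.2496


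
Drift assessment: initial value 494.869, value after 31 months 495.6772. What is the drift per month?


rate = (v2 - v1) / months
= (495.6772 - 494.869) / 31
= 0.8082 / 31
= 0.0261

0.0261


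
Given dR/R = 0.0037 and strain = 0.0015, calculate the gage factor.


GF = (dR/R) / epsilon
= 0.0037 / 0.0015
= 2.4667

2.4667


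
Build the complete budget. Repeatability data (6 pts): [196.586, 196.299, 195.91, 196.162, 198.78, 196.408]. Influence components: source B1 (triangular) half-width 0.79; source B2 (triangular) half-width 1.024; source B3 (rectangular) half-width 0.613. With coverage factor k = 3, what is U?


mean = (196.586 + 196.299 + 195.91 + 196.162 + 198.78 + 196.408) / 6 = 196.6908333
s = sqrt(sum((x - mean)^2)/(n-1)) = 1.0486659
u_A = s / sqrt(n) = 1.0486659 / sqrt(6) = 0.42811606
u_B1 = 0.79 / sqrt(6) = 0.32251615
u_B2 = 1.024 / sqrt(6) = 0.41804625
u_B3 = 0.613 / sqrt(3) = 0.35391572
uc = sqrt(0.42811606^2 + 0.32251615^2 + 0.41804625^2 + 0.35391572^2) = 0.76636743
U = k * uc = 3 * 0.76636743
U = 2.2991

2.2991


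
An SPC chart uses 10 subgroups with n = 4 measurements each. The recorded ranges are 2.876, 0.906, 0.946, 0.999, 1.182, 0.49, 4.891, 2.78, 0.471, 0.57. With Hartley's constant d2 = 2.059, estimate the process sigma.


R_bar = (2.876 + 0.906 + 0.946 + 0.999 + 1.182 + 0.49 + 4.891 + 2.78 + 0.471 + 0.57) / 10
R_bar = 16.111 / 10 = 1.6111
sigma_hat = R_bar / d2 = 1.6111 / 2.059 = 0.7825

0.7825


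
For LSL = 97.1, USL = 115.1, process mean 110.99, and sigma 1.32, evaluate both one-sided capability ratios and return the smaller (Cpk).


Cpu = (USL - mean) / (3*sigma) = (115.1 - 110.99) / (3*1.32) = 1.0379
Cpl = (mean - LSL) / (3*sigma) = (110.99 - 97.1) / (3*1.32) = 3.5076
Cpk = min(Cpu, Cpl) = 1.0379

1.0379


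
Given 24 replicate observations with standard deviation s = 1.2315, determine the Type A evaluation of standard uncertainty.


u_A = s / sqrt(n)
u_A = 1.2315 / sqrt(24)
u_A = 1.2315 / 4.8989795
u_A = 0.2514

0.2514


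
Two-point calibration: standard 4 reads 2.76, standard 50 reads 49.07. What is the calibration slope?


slope = (y2 - y1) / (x2 - x1)
= (49.07 - 2.76) / (50 - 4)
= 46.3100 / 46
= 1.0067

1.0067


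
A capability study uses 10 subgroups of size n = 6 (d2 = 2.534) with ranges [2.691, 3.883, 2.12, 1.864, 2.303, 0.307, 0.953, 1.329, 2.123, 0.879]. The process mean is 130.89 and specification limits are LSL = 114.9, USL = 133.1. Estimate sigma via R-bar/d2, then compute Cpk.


R_bar = (2.691 + 3.883 + 2.12 + 1.864 + 2.303 + 0.307 + 0.953 + 1.329 + 2.123 + 0.879) / 10 = 1.8452
sigma = R_bar / d2 = 1.8452 / 2.534 = 0.7281768
Cp = (USL - LSL)/(6*sigma) = (133.1 - 114.9)/(6*0.7281768) = 4.1657
Cpu = (133.1 - 130.89)/(3*0.7281768) = 1.0117
Cpl = (130.89 - 114.9)/(3*0.7281768) = 7.3197
Cpk = min(Cpu, Cpl) = 1.0117

1.0117


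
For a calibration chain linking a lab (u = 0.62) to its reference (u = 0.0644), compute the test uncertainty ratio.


TUR = u_lab / u_ref
= 0.62 / 0.0644
= 9.6273

9.6273


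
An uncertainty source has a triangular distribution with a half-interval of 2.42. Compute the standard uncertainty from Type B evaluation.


u_B = half_width / sqrt(6)
u_B = 2.42 / 2.4494897
u_B = 0.9880

0.9880


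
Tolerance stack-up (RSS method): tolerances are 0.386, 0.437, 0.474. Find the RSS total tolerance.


RSS = sqrt(0.386^2 + 0.437^2 + 0.474^2)
= sqrt(0.564641)
= 0.7514

0.7514


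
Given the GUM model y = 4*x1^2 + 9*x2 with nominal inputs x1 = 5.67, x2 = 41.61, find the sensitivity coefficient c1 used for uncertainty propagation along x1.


y = 4*x1^2 + 9*x2
dy/dx1 = 2*4*x1
Evaluate at x1 = 5.67: c1 = 8 * 5.67
c1 = 45.3600

45.3600


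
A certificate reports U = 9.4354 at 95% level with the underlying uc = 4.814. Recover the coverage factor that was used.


k = U / uc
k = 9.4354 / 4.814
k = 1.96

1.96


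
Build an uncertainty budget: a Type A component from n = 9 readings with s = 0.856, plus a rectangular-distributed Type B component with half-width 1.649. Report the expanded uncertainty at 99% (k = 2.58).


u_A = s / sqrt(n) = 0.856 / sqrt(9) = 0.28533333
u_B = half_width / sqrt(3) = 1.649 / sqrt(3) = 0.95205059
uc = sqrt(u_A^2 + u_B^2) = sqrt(0.28533333^2 + 0.95205059^2) = 0.99388905
U = k * uc = 2.58 * 0.99388905
U = 2.5642

2.5642


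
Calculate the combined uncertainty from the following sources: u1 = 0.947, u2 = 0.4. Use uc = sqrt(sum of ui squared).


uc = sqrt(0.947^2 + 0.4^2)
uc = sqrt(1.056809)
uc = 1.0280

1.0280


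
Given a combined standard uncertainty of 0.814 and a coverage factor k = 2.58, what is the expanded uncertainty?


U = k * uc
U = 2.58 * 0.814
U = 2.1001

2.1001


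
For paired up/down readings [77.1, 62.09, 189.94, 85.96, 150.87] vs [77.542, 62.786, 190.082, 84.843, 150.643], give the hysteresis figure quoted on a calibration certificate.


|77.1 - 77.542| = 0.4420
|62.09 - 62.786| = 0.6960
|189.94 - 190.082| = 0.1420
|85.96 - 84.843| = 1.1170
|150.87 - 150.643| = 0.2270
hysteresis = max(diffs) = 1.1170

1.1170


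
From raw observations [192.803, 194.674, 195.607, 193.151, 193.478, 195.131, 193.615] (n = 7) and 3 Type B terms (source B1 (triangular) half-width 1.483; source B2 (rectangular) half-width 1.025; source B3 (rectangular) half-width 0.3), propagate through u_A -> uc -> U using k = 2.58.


mean = (192.803 + 194.674 + 195.607 + 193.151 + 193.478 + 195.131 + 193.615) / 7 = 194.0655714
s = sqrt(sum((x - mean)^2)/(n-1)) = 1.0692761
u_A = s / sqrt(n) = 1.0692761 / sqrt(7) = 0.40414838
u_B1 = 1.483 / sqrt(6) = 0.60543221
u_B2 = 1.025 / sqrt(3) = 0.59178403
u_B3 = 0.3 / sqrt(3) = 0.17320508
uc = sqrt(0.40414838^2 + 0.60543221^2 + 0.59178403^2 + 0.17320508^2) = 0.95398764
U = k * uc = 2.58 * 0.95398764
U = 2.4613

2.4613


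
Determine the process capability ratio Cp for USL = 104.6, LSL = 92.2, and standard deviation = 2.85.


Cp = (USL - LSL) / (6 * sigma)
= (104.6 - 92.2) / (6 * 2.85)
= 12.4000 / 17.1000
= 0.7251

0.7251


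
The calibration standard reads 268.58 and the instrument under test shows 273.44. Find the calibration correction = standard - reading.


Correction = standard - reading
= 268.58 - 273.44
= -4.8600

-4.8600


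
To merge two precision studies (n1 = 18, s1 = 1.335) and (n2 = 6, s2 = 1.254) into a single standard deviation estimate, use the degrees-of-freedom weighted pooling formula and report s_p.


s_p = sqrt(((n1-1)*s1^2 + (n2-1)*s2^2) / (n1+n2-2))
numerator = (18-1)*1.335^2 + (6-1)*1.254^2 = 30.297825 + 7.86258 = 38.160405
denominator = 18 + 6 - 2 = 22
s_p^2 = 38.160405 / 22 = 1.7345639
s_p = sqrt(1.7345639) = 1.3170

1.3170


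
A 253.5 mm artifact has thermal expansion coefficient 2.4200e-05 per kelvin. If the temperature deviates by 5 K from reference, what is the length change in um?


dL = L * alpha * dT
= 253.5 * 2.4200e-05 * 5
= 0.0306735 mm
dL_um = 0.0306735 * 1000 = 30.6735 um

30.6735


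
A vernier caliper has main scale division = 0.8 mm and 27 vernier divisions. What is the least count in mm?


LC = MSD / n_div
= 0.8 / 27
= 0.0296

0.0296


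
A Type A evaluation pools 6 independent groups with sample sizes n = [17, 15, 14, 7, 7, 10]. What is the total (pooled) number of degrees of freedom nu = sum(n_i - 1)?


nu = sum_i (n_i - 1)
nu = ((17 - 1) + (15 - 1) + (14 - 1) + (7 - 1) + (7 - 1) + (10 - 1))
nu = 16 + 14 + 13 + 6 + 6 + 9
nu = 64

64


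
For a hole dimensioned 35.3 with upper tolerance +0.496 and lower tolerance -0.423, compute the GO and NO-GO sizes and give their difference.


GO = nominal - lower_tol (smallest hole = maximum material condition)
GO = 35.3 - 0.423 = 34.877
NO-GO = nominal + upper_tol (largest hole = least material condition)
NO-GO = 35.3 + 0.496 = 35.796
spread = NO-GO - GO = 35.796 - 34.877 = 0.9190

0.9190


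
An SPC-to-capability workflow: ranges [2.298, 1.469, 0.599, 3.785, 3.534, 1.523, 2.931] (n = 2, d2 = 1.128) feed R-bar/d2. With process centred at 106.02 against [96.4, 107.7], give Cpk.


R_bar = (2.298 + 1.469 + 0.599 + 3.785 + 3.534 + 1.523 + 2.931) / 7 = 2.3055714
sigma = R_bar / d2 = 2.3055714 / 1.128 = 2.0439463
Cp = (USL - LSL)/(6*sigma) = (107.7 - 96.4)/(6*2.0439463) = 0.9214
Cpu = (107.7 - 106.02)/(3*2.0439463) = 0.2740
Cpl = (106.02 - 96.4)/(3*2.0439463) = 1.5689
Cpk = min(Cpu, Cpl) = 0.2740

0.2740


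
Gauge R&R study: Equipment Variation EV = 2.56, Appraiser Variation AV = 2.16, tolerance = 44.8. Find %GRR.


GRR = sqrt(EV^2 + AV^2) = sqrt(2.56^2 + 2.16^2) = 3.3495074
%GRR = GRR / tol * 100 = 3.3495074 / 44.8 * 100
%GRR = 7.4766

7.4766


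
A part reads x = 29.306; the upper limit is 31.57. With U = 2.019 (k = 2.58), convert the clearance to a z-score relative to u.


u = U / k = 2.019 / 2.58 = 0.78255814
margin = |USL - x| = |31.57 - 29.306| = 2.264
z = margin / u = 2.264 / 0.78255814
z = 2.8931

2.8931


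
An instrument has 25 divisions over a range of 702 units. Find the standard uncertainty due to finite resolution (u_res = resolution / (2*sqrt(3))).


resolution = range / divisions
resolution = 702 / 25 = 28.08
u_res = resolution / (2*sqrt(3))
u_res = 28.08 / 3.4641016
u_res = 8.1060

8.1060


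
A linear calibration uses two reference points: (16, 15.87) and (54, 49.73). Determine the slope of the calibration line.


slope = (y2 - y1) / (x2 - x1)
= (49.73 - 15.87) / (54 - 16)
= 33.8600 / 38
= 0.8911

0.8911


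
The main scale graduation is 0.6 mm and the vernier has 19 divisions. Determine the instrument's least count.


LC = MSD / n_div
= 0.6 / 19
= 0.0316

0.0316


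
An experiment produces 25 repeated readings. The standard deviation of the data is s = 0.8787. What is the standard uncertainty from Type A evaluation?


u_A = s / sqrt(n)
u_A = 0.8787 / sqrt(25)
u_A = 0.8787 / 5
u_A = 0.1757

0.1757


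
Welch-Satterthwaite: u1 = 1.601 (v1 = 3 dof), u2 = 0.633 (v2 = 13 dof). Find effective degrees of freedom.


uc = sqrt(u1^2 + u2^2) = sqrt(1.601^2 + 0.633^2) = 1.7215952
v_eff = uc^4 / (u1^4/v1 + u2^4/v2)
= 1.7215952^4 / (1.601^4/3 + 0.633^4/13)
= 8.7846441 / 2.2023499
v_eff = 3.9888

3.9888


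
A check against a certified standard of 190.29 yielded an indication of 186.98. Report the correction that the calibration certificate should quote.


Correction = standard - reading
= 190.29 - 186.98
= 3.3100

3.3100


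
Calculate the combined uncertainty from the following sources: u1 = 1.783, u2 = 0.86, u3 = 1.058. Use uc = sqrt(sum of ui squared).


uc = sqrt(1.783^2 + 0.86^2 + 1.058^2)
uc = sqrt(5.038053)
uc = 2.2446

2.2446


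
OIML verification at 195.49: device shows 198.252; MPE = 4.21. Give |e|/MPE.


e = indication - reference = 198.252 - 195.49 = 2.7620
|e| = 2.7620
ratio = |e| / MPE = 2.7620 / 4.21
ratio = 0.6561

0.6561


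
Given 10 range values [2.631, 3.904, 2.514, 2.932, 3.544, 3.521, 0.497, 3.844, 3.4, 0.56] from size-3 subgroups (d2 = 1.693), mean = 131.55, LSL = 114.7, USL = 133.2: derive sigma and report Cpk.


R_bar = (2.631 + 3.904 + 2.514 + 2.932 + 3.544 + 3.521 + 0.497 + 3.844 + 3.4 + 0.56) / 10 = 2.7347
sigma = R_bar / d2 = 2.7347 / 1.693 = 1.6152983
Cp = (USL - LSL)/(6*sigma) = (133.2 - 114.7)/(6*1.6152983) = 1.9088
Cpu = (133.2 - 131.55)/(3*1.6152983) = 0.3405
Cpl = (131.55 - 114.7)/(3*1.6152983) = 3.4772
Cpk = min(Cpu, Cpl) = 0.3405

0.3405


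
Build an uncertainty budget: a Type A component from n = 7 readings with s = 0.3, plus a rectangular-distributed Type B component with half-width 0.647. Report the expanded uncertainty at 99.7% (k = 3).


u_A = s / sqrt(n) = 0.3 / sqrt(7) = 0.11338934
u_B = half_width / sqrt(3) = 0.647 / sqrt(3) = 0.37354562
uc = sqrt(u_A^2 + u_B^2) = sqrt(0.11338934^2 + 0.37354562^2) = 0.39037607
U = k * uc = 3 * 0.39037607
U = 1.1711

1.1711


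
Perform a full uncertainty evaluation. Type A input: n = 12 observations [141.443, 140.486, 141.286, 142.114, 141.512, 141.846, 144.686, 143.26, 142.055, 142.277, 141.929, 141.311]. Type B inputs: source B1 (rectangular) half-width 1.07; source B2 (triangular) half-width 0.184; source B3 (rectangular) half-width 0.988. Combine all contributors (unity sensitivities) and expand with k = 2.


mean = (141.443 + 140.486 + 141.286 + 142.114 + 141.512 + 141.846 + 144.686 + 143.26 + 142.055 + 142.277 + 141.929 + 141.311) / 12 = 142.0170833
s = sqrt(sum((x - mean)^2)/(n-1)) = 1.0764127
u_A = s / sqrt(n) = 1.0764127 / sqrt(12) = 0.31073358
u_B1 = 1.07 / sqrt(3) = 0.61776479
u_B2 = 0.184 / sqrt(6) = 0.075117685
u_B3 = 0.988 / sqrt(3) = 0.57042207
uc = sqrt(0.31073358^2 + 0.61776479^2 + 0.075117685^2 + 0.57042207^2) = 0.8995625
U = k * uc = 2 * 0.8995625
U = 1.7991

1.7991


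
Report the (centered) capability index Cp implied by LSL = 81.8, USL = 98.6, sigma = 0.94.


Cp = (USL - LSL) / (6 * sigma)
= (98.6 - 81.8) / (6 * 0.94)
= 16.8000 / 5.6400
= 2.9787

2.9787
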